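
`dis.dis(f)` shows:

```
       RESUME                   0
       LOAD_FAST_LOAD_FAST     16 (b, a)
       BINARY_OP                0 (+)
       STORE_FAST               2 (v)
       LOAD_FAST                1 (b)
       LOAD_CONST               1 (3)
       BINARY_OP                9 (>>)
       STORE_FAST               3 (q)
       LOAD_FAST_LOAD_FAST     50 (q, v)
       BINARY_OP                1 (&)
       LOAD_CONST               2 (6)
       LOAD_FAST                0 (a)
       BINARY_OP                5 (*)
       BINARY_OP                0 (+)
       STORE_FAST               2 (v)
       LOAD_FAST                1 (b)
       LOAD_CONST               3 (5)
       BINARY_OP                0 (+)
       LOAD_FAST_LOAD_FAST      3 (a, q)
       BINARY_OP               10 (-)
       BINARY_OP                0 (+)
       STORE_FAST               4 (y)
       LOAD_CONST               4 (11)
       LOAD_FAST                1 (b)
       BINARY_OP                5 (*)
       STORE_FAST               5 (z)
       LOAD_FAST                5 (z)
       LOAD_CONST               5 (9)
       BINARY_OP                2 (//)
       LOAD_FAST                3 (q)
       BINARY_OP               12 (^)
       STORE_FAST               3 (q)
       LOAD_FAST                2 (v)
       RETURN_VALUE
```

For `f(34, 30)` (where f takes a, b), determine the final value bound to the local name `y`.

LOAD_FAST_LOAD_FAST b,a → push 30,34. Stack: [30, 34]
BINARY_OP + → 30 + 34 = 64. Stack: [64]
STORE_FAST v → v=64. Stack: []
LOAD_FAST b → push 30. Stack: [30]
LOAD_CONST → push 3. Stack: [30, 3]
BINARY_OP >> → 30 >> 3 = 3. Stack: [3]
STORE_FAST q → q=3. Stack: []
LOAD_FAST_LOAD_FAST q,v → push 3,64. Stack: [3, 64]
BINARY_OP & → 3 & 64 = 0. Stack: [0]
LOAD_CONST → push 6. Stack: [0, 6]
LOAD_FAST a → push 34. Stack: [0, 6, 34]
BINARY_OP * → 6 * 34 = 204. Stack: [0, 204]
BINARY_OP + → 0 + 204 = 204. Stack: [204]
STORE_FAST v → v=204. Stack: []
LOAD_FAST b → push 30. Stack: [30]
LOAD_CONST → push 5. Stack: [30, 5]
BINARY_OP + → 30 + 5 = 35. Stack: [35]
LOAD_FAST_LOAD_FAST a,q → push 34,3. Stack: [35, 34, 3]
BINARY_OP - → 34 - 3 = 31. Stack: [35, 31]
BINARY_OP + → 35 + 31 = 66. Stack: [66]
STORE_FAST y → y=66. Stack: []
LOAD_CONST → push 11. Stack: [11]
LOAD_FAST b → push 30. Stack: [11, 30]
BINARY_OP * → 11 * 30 = 330. Stack: [330]
STORE_FAST z → z=330. Stack: []
LOAD_FAST z → push 330. Stack: [330]
LOAD_CONST → push 9. Stack: [330, 9]
BINARY_OP // → 330 // 9 = 36. Stack: [36]
LOAD_FAST q → push 3. Stack: [36, 3]
BINARY_OP ^ → 36 ^ 3 = 39. Stack: [39]
STORE_FAST q → q=39. Stack: []
LOAD_FAST v → push 204. Stack: [204]
RETURN_VALUE → return 204.

66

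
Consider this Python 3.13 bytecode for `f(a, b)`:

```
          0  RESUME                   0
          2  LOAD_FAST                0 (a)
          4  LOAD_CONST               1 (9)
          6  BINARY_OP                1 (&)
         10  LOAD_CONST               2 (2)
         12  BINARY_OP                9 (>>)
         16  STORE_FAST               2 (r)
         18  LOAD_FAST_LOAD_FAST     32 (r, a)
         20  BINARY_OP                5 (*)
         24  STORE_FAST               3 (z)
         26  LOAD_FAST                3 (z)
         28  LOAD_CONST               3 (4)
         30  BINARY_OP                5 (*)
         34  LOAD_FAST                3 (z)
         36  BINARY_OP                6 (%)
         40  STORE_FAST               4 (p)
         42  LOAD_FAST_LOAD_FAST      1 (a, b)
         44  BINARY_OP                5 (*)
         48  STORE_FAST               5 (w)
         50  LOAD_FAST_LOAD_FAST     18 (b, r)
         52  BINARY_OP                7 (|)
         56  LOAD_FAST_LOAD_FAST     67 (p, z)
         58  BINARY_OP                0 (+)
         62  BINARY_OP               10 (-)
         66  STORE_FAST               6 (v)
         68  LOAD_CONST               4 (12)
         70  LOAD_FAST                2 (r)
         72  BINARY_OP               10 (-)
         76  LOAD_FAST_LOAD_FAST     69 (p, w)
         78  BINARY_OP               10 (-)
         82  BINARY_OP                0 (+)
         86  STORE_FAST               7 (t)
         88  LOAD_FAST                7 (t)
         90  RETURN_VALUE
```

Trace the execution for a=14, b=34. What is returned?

LOAD_FAST a → push 14. Stack: [14]
LOAD_CONST → push 9. Stack: [14, 9]
BINARY_OP & → 14 & 9 = 8. Stack: [8]
LOAD_CONST → push 2. Stack: [8, 2]
BINARY_OP >> → 8 >> 2 = 2. Stack: [2]
STORE_FAST r → r=2. Stack: []
LOAD_FAST_LOAD_FAST r,a → push 2,14. Stack: [2, 14]
BINARY_OP * → 2 * 14 = 28. Stack: [28]
STORE_FAST z → z=28. Stack: []
LOAD_FAST z → push 28. Stack: [28]
LOAD_CONST → push 4. Stack: [28, 4]
BINARY_OP * → 28 * 4 = 112. Stack: [112]
LOAD_FAST z → push 28. Stack: [112, 28]
BINARY_OP % → 112 % 28 = 0. Stack: [0]
STORE_FAST p → p=0. Stack: []
LOAD_FAST_LOAD_FAST a,b → push 14,34. Stack: [14, 34]
BINARY_OP * → 14 * 34 = 476. Stack: [476]
STORE_FAST w → w=476. Stack: []
LOAD_FAST_LOAD_FAST b,r → push 34,2. Stack: [34, 2]
BINARY_OP | → 34 | 2 = 34. Stack: [34]
LOAD_FAST_LOAD_FAST p,z → push 0,28. Stack: [34, 0, 28]
BINARY_OP + → 0 + 28 = 28. Stack: [34, 28]
BINARY_OP - → 34 - 28 = 6. Stack: [6]
STORE_FAST v → v=6. Stack: []
LOAD_CONST → push 12. Stack: [12]
LOAD_FAST r → push 2. Stack: [12, 2]
BINARY_OP - → 12 - 2 = 10. Stack: [10]
LOAD_FAST_LOAD_FAST p,w → push 0,476. Stack: [10, 0, 476]
BINARY_OP - → 0 - 476 = -476. Stack: [10, -476]
BINARY_OP + → 10 + -476 = -466. Stack: [-466]
STORE_FAST t → t=-466. Stack: []
LOAD_FAST t → push -466. Stack: [-466]
RETURN_VALUE → return -466.

-466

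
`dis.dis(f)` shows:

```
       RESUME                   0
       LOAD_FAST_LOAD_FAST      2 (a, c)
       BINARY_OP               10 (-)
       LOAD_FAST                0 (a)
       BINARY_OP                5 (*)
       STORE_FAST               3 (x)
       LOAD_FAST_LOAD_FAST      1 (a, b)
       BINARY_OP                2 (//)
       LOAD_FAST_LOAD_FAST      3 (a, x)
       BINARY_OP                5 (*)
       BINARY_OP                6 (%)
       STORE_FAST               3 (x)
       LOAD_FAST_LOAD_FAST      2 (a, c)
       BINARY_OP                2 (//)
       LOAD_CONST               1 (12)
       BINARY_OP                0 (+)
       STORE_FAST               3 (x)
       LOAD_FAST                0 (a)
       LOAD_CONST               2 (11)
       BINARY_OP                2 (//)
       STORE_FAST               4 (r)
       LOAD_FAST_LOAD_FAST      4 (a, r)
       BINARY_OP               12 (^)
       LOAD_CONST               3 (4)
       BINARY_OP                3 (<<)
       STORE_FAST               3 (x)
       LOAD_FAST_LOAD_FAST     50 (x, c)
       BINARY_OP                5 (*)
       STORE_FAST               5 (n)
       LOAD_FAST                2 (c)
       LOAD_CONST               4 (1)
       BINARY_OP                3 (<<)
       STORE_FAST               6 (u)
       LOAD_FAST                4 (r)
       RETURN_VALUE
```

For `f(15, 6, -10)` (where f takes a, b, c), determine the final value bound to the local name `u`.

-20

LOAD_FAST_LOAD_FAST a,c → push 15,-10. Stack: [15, -10]
BINARY_OP - → 15 - -10 = 25. Stack: [25]
LOAD_FAST a → push 15. Stack: [25, 15]
BINARY_OP * → 25 * 15 = 375. Stack: [375]
STORE_FAST x → x=375. Stack: []
LOAD_FAST_LOAD_FAST a,b → push 15,6. Stack: [15, 6]
BINARY_OP // → 15 // 6 = 2. Stack: [2]
LOAD_FAST_LOAD_FAST a,x → push 15,375. Stack: [2, 15, 375]
BINARY_OP * → 15 * 375 = 5625. Stack: [2, 5625]
BINARY_OP % → 2 % 5625 = 2. Stack: [2]
STORE_FAST x → x=2. Stack: []
LOAD_FAST_LOAD_FAST a,c → push 15,-10. Stack: [15, -10]
BINARY_OP // → 15 // -10 = -2. Stack: [-2]
LOAD_CONST → push 12. Stack: [-2, 12]
BINARY_OP + → -2 + 12 = 10. Stack: [10]
STORE_FAST x → x=10. Stack: []
LOAD_FAST a → push 15. Stack: [15]
LOAD_CONST → push 11. Stack: [15, 11]
BINARY_OP // → 15 // 11 = 1. Stack: [1]
STORE_FAST r → r=1. Stack: []
LOAD_FAST_LOAD_FAST a,r → push 15,1. Stack: [15, 1]
BINARY_OP ^ → 15 ^ 1 = 14. Stack: [14]
LOAD_CONST → push 4. Stack: [14, 4]
BINARY_OP << → 14 << 4 = 224. Stack: [224]
STORE_FAST x → x=224. Stack: []
LOAD_FAST_LOAD_FAST x,c → push 224,-10. Stack: [224, -10]
BINARY_OP * → 224 * -10 = -2240. Stack: [-2240]
STORE_FAST n → n=-2240. Stack: []
LOAD_FAST c → push -10. Stack: [-10]
LOAD_CONST → push 1. Stack: [-10, 1]
BINARY_OP << → -10 << 1 = -20. Stack: [-20]
STORE_FAST u → u=-20. Stack: []
LOAD_FAST r → push 1. Stack: [1]
RETURN_VALUE → return 1.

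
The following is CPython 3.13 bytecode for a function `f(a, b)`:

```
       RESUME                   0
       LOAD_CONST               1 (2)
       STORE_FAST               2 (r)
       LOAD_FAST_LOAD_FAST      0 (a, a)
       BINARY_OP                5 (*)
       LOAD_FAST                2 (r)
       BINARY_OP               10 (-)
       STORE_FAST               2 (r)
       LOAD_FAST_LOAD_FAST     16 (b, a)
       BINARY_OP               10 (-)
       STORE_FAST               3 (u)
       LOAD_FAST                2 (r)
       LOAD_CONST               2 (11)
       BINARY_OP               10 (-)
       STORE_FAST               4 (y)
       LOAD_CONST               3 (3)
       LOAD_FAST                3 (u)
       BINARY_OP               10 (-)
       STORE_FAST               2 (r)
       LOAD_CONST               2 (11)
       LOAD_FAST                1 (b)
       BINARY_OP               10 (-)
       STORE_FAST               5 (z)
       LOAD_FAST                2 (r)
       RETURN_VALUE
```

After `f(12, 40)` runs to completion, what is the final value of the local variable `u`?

28

LOAD_CONST → push 2. Stack: [2]
STORE_FAST r → r=2. Stack: []
LOAD_FAST_LOAD_FAST a,a → push 12,12. Stack: [12, 12]
BINARY_OP * → 12 * 12 = 144. Stack: [144]
LOAD_FAST r → push 2. Stack: [144, 2]
BINARY_OP - → 144 - 2 = 142. Stack: [142]
STORE_FAST r → r=142. Stack: []
LOAD_FAST_LOAD_FAST b,a → push 40,12. Stack: [40, 12]
BINARY_OP - → 40 - 12 = 28. Stack: [28]
STORE_FAST u → u=28. Stack: []
LOAD_FAST r → push 142. Stack: [142]
LOAD_CONST → push 11. Stack: [142, 11]
BINARY_OP - → 142 - 11 = 131. Stack: [131]
STORE_FAST y → y=131. Stack: []
LOAD_CONST → push 3. Stack: [3]
LOAD_FAST u → push 28. Stack: [3, 28]
BINARY_OP - → 3 - 28 = -25. Stack: [-25]
STORE_FAST r → r=-25. Stack: []
LOAD_CONST → push 11. Stack: [11]
LOAD_FAST b → push 40. Stack: [11, 40]
BINARY_OP - → 11 - 40 = -29. Stack: [-29]
STORE_FAST z → z=-29. Stack: []
LOAD_FAST r → push -25. Stack: [-25]
RETURN_VALUE → return -25.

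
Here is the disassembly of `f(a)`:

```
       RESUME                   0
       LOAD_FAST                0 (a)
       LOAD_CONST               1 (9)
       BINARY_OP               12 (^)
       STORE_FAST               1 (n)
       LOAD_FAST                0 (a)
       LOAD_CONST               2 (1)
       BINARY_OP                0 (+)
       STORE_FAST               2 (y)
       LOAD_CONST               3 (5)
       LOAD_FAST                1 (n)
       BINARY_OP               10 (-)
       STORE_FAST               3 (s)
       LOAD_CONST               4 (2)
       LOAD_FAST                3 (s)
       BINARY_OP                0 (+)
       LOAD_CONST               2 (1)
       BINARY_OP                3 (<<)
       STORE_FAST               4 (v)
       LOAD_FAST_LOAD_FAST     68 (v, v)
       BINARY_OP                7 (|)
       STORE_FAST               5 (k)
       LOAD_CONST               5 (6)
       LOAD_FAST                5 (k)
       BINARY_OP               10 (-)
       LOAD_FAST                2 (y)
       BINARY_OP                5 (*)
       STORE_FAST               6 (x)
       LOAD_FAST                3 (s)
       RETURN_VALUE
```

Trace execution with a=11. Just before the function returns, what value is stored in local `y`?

LOAD_FAST a → push 11. Stack: [11]
LOAD_CONST → push 9. Stack: [11, 9]
BINARY_OP ^ → 11 ^ 9 = 2. Stack: [2]
STORE_FAST n → n=2. Stack: []
LOAD_FAST a → push 11. Stack: [11]
LOAD_CONST → push 1. Stack: [11, 1]
BINARY_OP + → 11 + 1 = 12. Stack: [12]
STORE_FAST y → y=12. Stack: []
LOAD_CONST → push 5. Stack: [5]
LOAD_FAST n → push 2. Stack: [5, 2]
BINARY_OP - → 5 - 2 = 3. Stack: [3]
STORE_FAST s → s=3. Stack: []
LOAD_CONST → push 2. Stack: [2]
LOAD_FAST s → push 3. Stack: [2, 3]
BINARY_OP + → 2 + 3 = 5. Stack: [5]
LOAD_CONST → push 1. Stack: [5, 1]
BINARY_OP << → 5 << 1 = 10. Stack: [10]
STORE_FAST v → v=10. Stack: []
LOAD_FAST_LOAD_FAST v,v → push 10,10. Stack: [10, 10]
BINARY_OP | → 10 | 10 = 10. Stack: [10]
STORE_FAST k → k=10. Stack: []
LOAD_CONST → push 6. Stack: [6]
LOAD_FAST k → push 10. Stack: [6, 10]
BINARY_OP - → 6 - 10 = -4. Stack: [-4]
LOAD_FAST y → push 12. Stack: [-4, 12]
BINARY_OP * → -4 * 12 = -48. Stack: [-48]
STORE_FAST x → x=-48. Stack: []
LOAD_FAST s → push 3. Stack: [3]
RETURN_VALUE → return 3.

12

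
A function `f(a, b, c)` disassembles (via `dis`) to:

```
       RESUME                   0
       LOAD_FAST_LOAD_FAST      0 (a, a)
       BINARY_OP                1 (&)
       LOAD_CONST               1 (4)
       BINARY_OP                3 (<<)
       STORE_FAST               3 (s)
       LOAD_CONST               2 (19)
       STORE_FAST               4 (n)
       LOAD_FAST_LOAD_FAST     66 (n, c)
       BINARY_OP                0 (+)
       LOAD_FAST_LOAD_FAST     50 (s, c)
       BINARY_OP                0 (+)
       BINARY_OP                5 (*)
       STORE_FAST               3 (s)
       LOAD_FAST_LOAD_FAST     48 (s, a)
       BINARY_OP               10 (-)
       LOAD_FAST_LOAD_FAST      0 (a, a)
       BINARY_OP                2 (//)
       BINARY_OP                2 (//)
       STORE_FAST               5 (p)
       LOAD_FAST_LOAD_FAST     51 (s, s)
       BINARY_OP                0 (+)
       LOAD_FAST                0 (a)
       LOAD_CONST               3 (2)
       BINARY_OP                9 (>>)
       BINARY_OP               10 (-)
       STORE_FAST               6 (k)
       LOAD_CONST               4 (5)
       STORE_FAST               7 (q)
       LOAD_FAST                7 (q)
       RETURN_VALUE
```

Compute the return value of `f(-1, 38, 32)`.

5

LOAD_FAST_LOAD_FAST a,a → push -1,-1. Stack: [-1, -1]
BINARY_OP & → -1 & -1 = -1. Stack: [-1]
LOAD_CONST → push 4. Stack: [-1, 4]
BINARY_OP << → -1 << 4 = -16. Stack: [-16]
STORE_FAST s → s=-16. Stack: []
LOAD_CONST → push 19. Stack: [19]
STORE_FAST n → n=19. Stack: []
LOAD_FAST_LOAD_FAST n,c → push 19,32. Stack: [19, 32]
BINARY_OP + → 19 + 32 = 51. Stack: [51]
LOAD_FAST_LOAD_FAST s,c → push -16,32. Stack: [51, -16, 32]
BINARY_OP + → -16 + 32 = 16. Stack: [51, 16]
BINARY_OP * → 51 * 16 = 816. Stack: [816]
STORE_FAST s → s=816. Stack: []
LOAD_FAST_LOAD_FAST s,a → push 816,-1. Stack: [816, -1]
BINARY_OP - → 816 - -1 = 817. Stack: [817]
LOAD_FAST_LOAD_FAST a,a → push -1,-1. Stack: [817, -1, -1]
BINARY_OP // → -1 // -1 = 1. Stack: [817, 1]
BINARY_OP // → 817 // 1 = 817. Stack: [817]
STORE_FAST p → p=817. Stack: []
LOAD_FAST_LOAD_FAST s,s → push 816,816. Stack: [816, 816]
BINARY_OP + → 816 + 816 = 1632. Stack: [1632]
LOAD_FAST a → push -1. Stack: [1632, -1]
LOAD_CONST → push 2. Stack: [1632, -1, 2]
BINARY_OP >> → -1 >> 2 = -1. Stack: [1632, -1]
BINARY_OP - → 1632 - -1 = 1633. Stack: [1633]
STORE_FAST k → k=1633. Stack: []
LOAD_CONST → push 5. Stack: [5]
STORE_FAST q → q=5. Stack: []
LOAD_FAST q → push 5. Stack: [5]
RETURN_VALUE → return 5.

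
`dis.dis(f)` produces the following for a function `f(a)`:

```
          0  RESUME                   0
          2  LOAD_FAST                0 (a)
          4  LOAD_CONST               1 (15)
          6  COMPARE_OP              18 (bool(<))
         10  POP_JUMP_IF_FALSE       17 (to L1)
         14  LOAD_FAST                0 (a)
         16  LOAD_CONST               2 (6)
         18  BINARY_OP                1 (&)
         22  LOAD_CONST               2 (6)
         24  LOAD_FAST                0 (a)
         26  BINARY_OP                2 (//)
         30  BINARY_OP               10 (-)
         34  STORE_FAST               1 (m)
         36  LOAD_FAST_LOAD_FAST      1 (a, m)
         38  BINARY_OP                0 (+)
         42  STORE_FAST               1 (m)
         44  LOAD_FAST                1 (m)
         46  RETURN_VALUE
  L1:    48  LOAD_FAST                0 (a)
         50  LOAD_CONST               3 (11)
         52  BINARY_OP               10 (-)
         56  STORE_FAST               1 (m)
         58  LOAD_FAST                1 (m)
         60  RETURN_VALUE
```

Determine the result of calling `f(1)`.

-5

LOAD_FAST a → push 1. Stack: [1]
LOAD_CONST → push 15. Stack: [1, 15]
COMPARE_OP bool(<) → 1 vs 15 = True. Stack: [True]
POP_JUMP_IF_FALSE → pop True; no jump. Stack: []
LOAD_FAST a → push 1. Stack: [1]
LOAD_CONST → push 6. Stack: [1, 6]
BINARY_OP & → 1 & 6 = 0. Stack: [0]
LOAD_CONST → push 6. Stack: [0, 6]
LOAD_FAST a → push 1. Stack: [0, 6, 1]
BINARY_OP // → 6 // 1 = 6. Stack: [0, 6]
BINARY_OP - → 0 - 6 = -6. Stack: [-6]
STORE_FAST m → m=-6. Stack: []
LOAD_FAST_LOAD_FAST a,m → push 1,-6. Stack: [1, -6]
BINARY_OP + → 1 + -6 = -5. Stack: [-5]
STORE_FAST m → m=-5. Stack: []
LOAD_FAST m → push -5. Stack: [-5]
RETURN_VALUE → return -5.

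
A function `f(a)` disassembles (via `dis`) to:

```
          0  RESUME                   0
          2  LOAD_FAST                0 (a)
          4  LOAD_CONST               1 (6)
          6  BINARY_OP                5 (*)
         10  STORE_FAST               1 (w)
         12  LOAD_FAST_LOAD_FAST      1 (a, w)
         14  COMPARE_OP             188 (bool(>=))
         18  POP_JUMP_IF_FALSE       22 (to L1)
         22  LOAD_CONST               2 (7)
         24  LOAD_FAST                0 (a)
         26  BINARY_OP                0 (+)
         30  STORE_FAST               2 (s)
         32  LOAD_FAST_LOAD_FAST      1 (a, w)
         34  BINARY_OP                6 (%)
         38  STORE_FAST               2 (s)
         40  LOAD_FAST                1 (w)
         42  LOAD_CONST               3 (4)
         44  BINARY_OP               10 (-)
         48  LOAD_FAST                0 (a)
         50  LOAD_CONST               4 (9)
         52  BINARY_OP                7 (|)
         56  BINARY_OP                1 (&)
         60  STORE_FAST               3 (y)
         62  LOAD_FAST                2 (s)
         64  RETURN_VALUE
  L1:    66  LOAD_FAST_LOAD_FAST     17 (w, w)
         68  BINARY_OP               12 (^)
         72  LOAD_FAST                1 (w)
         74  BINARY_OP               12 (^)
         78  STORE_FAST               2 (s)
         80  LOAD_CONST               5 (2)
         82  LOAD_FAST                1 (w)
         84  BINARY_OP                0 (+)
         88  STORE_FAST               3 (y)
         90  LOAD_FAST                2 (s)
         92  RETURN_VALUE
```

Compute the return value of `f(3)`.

18

LOAD_FAST a → push 3. Stack: [3]
LOAD_CONST → push 6. Stack: [3, 6]
BINARY_OP * → 3 * 6 = 18. Stack: [18]
STORE_FAST w → w=18. Stack: []
LOAD_FAST_LOAD_FAST a,w → push 3,18. Stack: [3, 18]
COMPARE_OP bool(>=) → 3 vs 18 = False. Stack: [False]
POP_JUMP_IF_FALSE → pop False; jump. Stack: []
LOAD_FAST_LOAD_FAST w,w → push 18,18. Stack: [18, 18]
BINARY_OP ^ → 18 ^ 18 = 0. Stack: [0]
LOAD_FAST w → push 18. Stack: [0, 18]
BINARY_OP ^ → 0 ^ 18 = 18. Stack: [18]
STORE_FAST s → s=18. Stack: []
LOAD_CONST → push 2. Stack: [2]
LOAD_FAST w → push 18. Stack: [2, 18]
BINARY_OP + → 2 + 18 = 20. Stack: [20]
STORE_FAST y → y=20. Stack: []
LOAD_FAST s → push 18. Stack: [18]
RETURN_VALUE → return 18.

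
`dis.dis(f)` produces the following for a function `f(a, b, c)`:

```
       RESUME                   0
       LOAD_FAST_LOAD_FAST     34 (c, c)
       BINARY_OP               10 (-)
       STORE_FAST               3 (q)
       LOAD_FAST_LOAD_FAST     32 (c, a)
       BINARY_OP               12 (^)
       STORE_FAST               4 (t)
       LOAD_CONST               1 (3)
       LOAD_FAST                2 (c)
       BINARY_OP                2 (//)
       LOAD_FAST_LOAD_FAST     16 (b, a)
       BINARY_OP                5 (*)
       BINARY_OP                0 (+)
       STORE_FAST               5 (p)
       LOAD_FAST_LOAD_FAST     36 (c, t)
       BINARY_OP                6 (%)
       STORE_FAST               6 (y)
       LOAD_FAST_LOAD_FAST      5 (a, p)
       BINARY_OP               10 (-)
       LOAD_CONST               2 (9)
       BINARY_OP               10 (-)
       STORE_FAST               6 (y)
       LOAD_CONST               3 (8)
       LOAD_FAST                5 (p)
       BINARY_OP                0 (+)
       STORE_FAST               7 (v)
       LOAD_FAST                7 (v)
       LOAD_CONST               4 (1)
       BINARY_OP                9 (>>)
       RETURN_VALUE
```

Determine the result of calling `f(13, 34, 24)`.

225

LOAD_FAST_LOAD_FAST c,c → push 24,24. Stack: [24, 24]
BINARY_OP - → 24 - 24 = 0. Stack: [0]
STORE_FAST q → q=0. Stack: []
LOAD_FAST_LOAD_FAST c,a → push 24,13. Stack: [24, 13]
BINARY_OP ^ → 24 ^ 13 = 21. Stack: [21]
STORE_FAST t → t=21. Stack: []
LOAD_CONST → push 3. Stack: [3]
LOAD_FAST c → push 24. Stack: [3, 24]
BINARY_OP // → 3 // 24 = 0. Stack: [0]
LOAD_FAST_LOAD_FAST b,a → push 34,13. Stack: [0, 34, 13]
BINARY_OP * → 34 * 13 = 442. Stack: [0, 442]
BINARY_OP + → 0 + 442 = 442. Stack: [442]
STORE_FAST p → p=442. Stack: []
LOAD_FAST_LOAD_FAST c,t → push 24,21. Stack: [24, 21]
BINARY_OP % → 24 % 21 = 3. Stack: [3]
STORE_FAST y → y=3. Stack: []
LOAD_FAST_LOAD_FAST a,p → push 13,442. Stack: [13, 442]
BINARY_OP - → 13 - 442 = -429. Stack: [-429]
LOAD_CONST → push 9. Stack: [-429, 9]
BINARY_OP - → -429 - 9 = -438. Stack: [-438]
STORE_FAST y → y=-438. Stack: []
LOAD_CONST → push 8. Stack: [8]
LOAD_FAST p → push 442. Stack: [8, 442]
BINARY_OP + → 8 + 442 = 450. Stack: [450]
STORE_FAST v → v=450. Stack: []
LOAD_FAST v → push 450. Stack: [450]
LOAD_CONST → push 1. Stack: [450, 1]
BINARY_OP >> → 450 >> 1 = 225. Stack: [225]
RETURN_VALUE → return 225.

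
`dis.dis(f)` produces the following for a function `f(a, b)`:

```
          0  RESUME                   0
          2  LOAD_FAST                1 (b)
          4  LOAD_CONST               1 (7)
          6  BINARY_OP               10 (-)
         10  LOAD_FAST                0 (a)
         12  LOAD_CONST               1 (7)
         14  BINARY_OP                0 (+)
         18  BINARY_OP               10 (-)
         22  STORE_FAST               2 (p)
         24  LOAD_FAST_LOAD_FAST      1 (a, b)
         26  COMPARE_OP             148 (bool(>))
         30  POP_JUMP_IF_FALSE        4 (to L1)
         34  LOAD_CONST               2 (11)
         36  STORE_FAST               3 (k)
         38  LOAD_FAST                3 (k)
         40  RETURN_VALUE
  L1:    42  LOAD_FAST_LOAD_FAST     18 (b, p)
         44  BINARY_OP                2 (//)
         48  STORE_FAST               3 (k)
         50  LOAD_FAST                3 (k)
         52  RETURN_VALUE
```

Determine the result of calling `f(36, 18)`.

11

LOAD_FAST b → push 18. Stack: [18]
LOAD_CONST → push 7. Stack: [18, 7]
BINARY_OP - → 18 - 7 = 11. Stack: [11]
LOAD_FAST a → push 36. Stack: [11, 36]
LOAD_CONST → push 7. Stack: [11, 36, 7]
BINARY_OP + → 36 + 7 = 43. Stack: [11, 43]
BINARY_OP - → 11 - 43 = -32. Stack: [-32]
STORE_FAST p → p=-32. Stack: []
LOAD_FAST_LOAD_FAST a,b → push 36,18. Stack: [36, 18]
COMPARE_OP bool(>) → 36 vs 18 = True. Stack: [True]
POP_JUMP_IF_FALSE → pop True; no jump. Stack: []
LOAD_CONST → push 11. Stack: [11]
STORE_FAST k → k=11. Stack: []
LOAD_FAST k → push 11. Stack: [11]
RETURN_VALUE → return 11.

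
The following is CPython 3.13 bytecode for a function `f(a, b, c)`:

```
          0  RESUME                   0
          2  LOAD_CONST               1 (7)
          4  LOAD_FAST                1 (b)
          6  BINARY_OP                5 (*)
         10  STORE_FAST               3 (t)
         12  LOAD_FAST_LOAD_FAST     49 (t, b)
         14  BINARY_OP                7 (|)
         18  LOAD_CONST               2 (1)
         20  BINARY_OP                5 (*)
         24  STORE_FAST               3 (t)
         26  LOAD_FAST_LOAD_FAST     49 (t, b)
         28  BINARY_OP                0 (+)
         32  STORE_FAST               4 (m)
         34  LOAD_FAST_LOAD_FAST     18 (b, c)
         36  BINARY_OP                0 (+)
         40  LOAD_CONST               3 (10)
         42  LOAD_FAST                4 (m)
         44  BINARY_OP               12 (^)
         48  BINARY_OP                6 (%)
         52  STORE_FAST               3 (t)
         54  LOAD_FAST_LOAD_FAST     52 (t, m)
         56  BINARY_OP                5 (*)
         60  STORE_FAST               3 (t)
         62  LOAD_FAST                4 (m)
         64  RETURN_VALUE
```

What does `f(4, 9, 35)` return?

72

LOAD_CONST → push 7. Stack: [7]
LOAD_FAST b → push 9. Stack: [7, 9]
BINARY_OP * → 7 * 9 = 63. Stack: [63]
STORE_FAST t → t=63. Stack: []
LOAD_FAST_LOAD_FAST t,b → push 63,9. Stack: [63, 9]
BINARY_OP | → 63 | 9 = 63. Stack: [63]
LOAD_CONST → push 1. Stack: [63, 1]
BINARY_OP * → 63 * 1 = 63. Stack: [63]
STORE_FAST t → t=63. Stack: []
LOAD_FAST_LOAD_FAST t,b → push 63,9. Stack: [63, 9]
BINARY_OP + → 63 + 9 = 72. Stack: [72]
STORE_FAST m → m=72. Stack: []
LOAD_FAST_LOAD_FAST b,c → push 9,35. Stack: [9, 35]
BINARY_OP + → 9 + 35 = 44. Stack: [44]
LOAD_CONST → push 10. Stack: [44, 10]
LOAD_FAST m → push 72. Stack: [44, 10, 72]
BINARY_OP ^ → 10 ^ 72 = 66. Stack: [44, 66]
BINARY_OP % → 44 % 66 = 44. Stack: [44]
STORE_FAST t → t=44. Stack: []
LOAD_FAST_LOAD_FAST t,m → push 44,72. Stack: [44, 72]
BINARY_OP * → 44 * 72 = 3168. Stack: [3168]
STORE_FAST t → t=3168. Stack: []
LOAD_FAST m → push 72. Stack: [72]
RETURN_VALUE → return 72.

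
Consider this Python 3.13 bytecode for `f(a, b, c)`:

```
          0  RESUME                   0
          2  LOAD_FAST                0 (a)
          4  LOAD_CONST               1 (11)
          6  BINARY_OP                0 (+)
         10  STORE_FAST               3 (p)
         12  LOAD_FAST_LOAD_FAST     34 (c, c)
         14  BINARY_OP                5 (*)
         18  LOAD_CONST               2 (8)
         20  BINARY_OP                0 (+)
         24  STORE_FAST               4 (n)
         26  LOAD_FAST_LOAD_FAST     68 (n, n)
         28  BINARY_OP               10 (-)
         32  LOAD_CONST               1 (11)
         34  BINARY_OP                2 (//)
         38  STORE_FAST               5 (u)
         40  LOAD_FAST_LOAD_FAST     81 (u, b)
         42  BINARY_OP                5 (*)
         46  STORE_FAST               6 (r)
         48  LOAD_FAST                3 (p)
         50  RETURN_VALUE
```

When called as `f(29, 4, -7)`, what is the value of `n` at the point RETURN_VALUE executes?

57

LOAD_FAST a → push 29. Stack: [29]
LOAD_CONST → push 11. Stack: [29, 11]
BINARY_OP + → 29 + 11 = 40. Stack: [40]
STORE_FAST p → p=40. Stack: []
LOAD_FAST_LOAD_FAST c,c → push -7,-7. Stack: [-7, -7]
BINARY_OP * → -7 * -7 = 49. Stack: [49]
LOAD_CONST → push 8. Stack: [49, 8]
BINARY_OP + → 49 + 8 = 57. Stack: [57]
STORE_FAST n → n=57. Stack: []
LOAD_FAST_LOAD_FAST n,n → push 57,57. Stack: [57, 57]
BINARY_OP - → 57 - 57 = 0. Stack: [0]
LOAD_CONST → push 11. Stack: [0, 11]
BINARY_OP // → 0 // 11 = 0. Stack: [0]
STORE_FAST u → u=0. Stack: []
LOAD_FAST_LOAD_FAST u,b → push 0,4. Stack: [0, 4]
BINARY_OP * → 0 * 4 = 0. Stack: [0]
STORE_FAST r → r=0. Stack: []
LOAD_FAST p → push 40. Stack: [40]
RETURN_VALUE → return 40.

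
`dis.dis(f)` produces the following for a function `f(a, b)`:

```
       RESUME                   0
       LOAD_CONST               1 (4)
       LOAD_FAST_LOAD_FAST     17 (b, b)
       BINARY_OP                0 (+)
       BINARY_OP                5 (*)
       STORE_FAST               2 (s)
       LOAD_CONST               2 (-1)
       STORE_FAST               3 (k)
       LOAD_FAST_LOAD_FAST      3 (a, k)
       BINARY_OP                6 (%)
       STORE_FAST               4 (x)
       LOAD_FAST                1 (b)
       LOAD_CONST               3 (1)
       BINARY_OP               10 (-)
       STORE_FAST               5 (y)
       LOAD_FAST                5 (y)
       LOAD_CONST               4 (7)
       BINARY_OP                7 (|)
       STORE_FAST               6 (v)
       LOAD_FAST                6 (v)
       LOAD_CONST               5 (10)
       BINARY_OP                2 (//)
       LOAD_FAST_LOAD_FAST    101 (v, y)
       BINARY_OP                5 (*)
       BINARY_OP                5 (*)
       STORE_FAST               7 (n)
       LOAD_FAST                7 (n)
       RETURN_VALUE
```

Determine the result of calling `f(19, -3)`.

-4

LOAD_CONST → push 4. Stack: [4]
LOAD_FAST_LOAD_FAST b,b → push -3,-3. Stack: [4, -3, -3]
BINARY_OP + → -3 + -3 = -6. Stack: [4, -6]
BINARY_OP * → 4 * -6 = -24. Stack: [-24]
STORE_FAST s → s=-24. Stack: []
LOAD_CONST → push -1. Stack: [-1]
STORE_FAST k → k=-1. Stack: []
LOAD_FAST_LOAD_FAST a,k → push 19,-1. Stack: [19, -1]
BINARY_OP % → 19 % -1 = 0. Stack: [0]
STORE_FAST x → x=0. Stack: []
LOAD_FAST b → push -3. Stack: [-3]
LOAD_CONST → push 1. Stack: [-3, 1]
BINARY_OP - → -3 - 1 = -4. Stack: [-4]
STORE_FAST y → y=-4. Stack: []
LOAD_FAST y → push -4. Stack: [-4]
LOAD_CONST → push 7. Stack: [-4, 7]
BINARY_OP | → -4 | 7 = -1. Stack: [-1]
STORE_FAST v → v=-1. Stack: []
LOAD_FAST v → push -1. Stack: [-1]
LOAD_CONST → push 10. Stack: [-1, 10]
BINARY_OP // → -1 // 10 = -1. Stack: [-1]
LOAD_FAST_LOAD_FAST v,y → push -1,-4. Stack: [-1, -1, -4]
BINARY_OP * → -1 * -4 = 4. Stack: [-1, 4]
BINARY_OP * → -1 * 4 = -4. Stack: [-4]
STORE_FAST n → n=-4. Stack: []
LOAD_FAST n → push -4. Stack: [-4]
RETURN_VALUE → return -4.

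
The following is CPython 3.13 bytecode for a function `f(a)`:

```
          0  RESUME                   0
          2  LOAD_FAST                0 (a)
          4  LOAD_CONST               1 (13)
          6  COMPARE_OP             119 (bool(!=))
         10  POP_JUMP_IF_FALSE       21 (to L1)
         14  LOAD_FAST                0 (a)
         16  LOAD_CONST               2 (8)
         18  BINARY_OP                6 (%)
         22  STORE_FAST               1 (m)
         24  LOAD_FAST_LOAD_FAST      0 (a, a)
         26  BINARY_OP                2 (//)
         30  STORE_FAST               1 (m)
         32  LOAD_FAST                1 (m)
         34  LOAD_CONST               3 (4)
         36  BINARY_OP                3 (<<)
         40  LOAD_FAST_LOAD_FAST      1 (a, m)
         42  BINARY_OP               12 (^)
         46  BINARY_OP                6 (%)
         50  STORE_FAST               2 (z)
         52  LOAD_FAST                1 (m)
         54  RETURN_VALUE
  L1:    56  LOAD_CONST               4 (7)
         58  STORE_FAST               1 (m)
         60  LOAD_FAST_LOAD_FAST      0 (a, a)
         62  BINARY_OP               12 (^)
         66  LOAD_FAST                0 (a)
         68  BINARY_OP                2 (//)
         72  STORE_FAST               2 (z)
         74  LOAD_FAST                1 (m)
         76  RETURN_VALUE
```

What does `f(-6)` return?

1

LOAD_FAST a → push -6. Stack: [-6]
LOAD_CONST → push 13. Stack: [-6, 13]
COMPARE_OP bool(!=) → -6 vs 13 = True. Stack: [True]
POP_JUMP_IF_FALSE → pop True; no jump. Stack: []
LOAD_FAST a → push -6. Stack: [-6]
LOAD_CONST → push 8. Stack: [-6, 8]
BINARY_OP % → -6 % 8 = 2. Stack: [2]
STORE_FAST m → m=2. Stack: []
LOAD_FAST_LOAD_FAST a,a → push -6,-6. Stack: [-6, -6]
BINARY_OP // → -6 // -6 = 1. Stack: [1]
STORE_FAST m → m=1. Stack: []
LOAD_FAST m → push 1. Stack: [1]
LOAD_CONST → push 4. Stack: [1, 4]
BINARY_OP << → 1 << 4 = 16. Stack: [16]
LOAD_FAST_LOAD_FAST a,m → push -6,1. Stack: [16, -6, 1]
BINARY_OP ^ → -6 ^ 1 = -5. Stack: [16, -5]
BINARY_OP % → 16 % -5 = -4. Stack: [-4]
STORE_FAST z → z=-4. Stack: []
LOAD_FAST m → push 1. Stack: [1]
RETURN_VALUE → return 1.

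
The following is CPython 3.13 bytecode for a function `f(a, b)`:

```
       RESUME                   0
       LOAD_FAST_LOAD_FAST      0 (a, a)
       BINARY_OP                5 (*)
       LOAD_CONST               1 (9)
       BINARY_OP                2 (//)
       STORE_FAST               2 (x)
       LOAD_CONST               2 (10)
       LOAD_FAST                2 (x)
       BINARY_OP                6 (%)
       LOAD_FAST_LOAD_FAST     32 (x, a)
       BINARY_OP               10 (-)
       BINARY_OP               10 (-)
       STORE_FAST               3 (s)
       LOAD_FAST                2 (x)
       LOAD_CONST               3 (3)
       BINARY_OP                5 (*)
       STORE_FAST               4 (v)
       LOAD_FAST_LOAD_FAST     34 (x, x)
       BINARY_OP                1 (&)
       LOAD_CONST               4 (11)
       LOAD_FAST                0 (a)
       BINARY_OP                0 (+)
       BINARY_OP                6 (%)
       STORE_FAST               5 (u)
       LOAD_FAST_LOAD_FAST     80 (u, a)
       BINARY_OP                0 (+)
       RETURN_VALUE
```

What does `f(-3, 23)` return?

-2

LOAD_FAST_LOAD_FAST a,a → push -3,-3. Stack: [-3, -3]
BINARY_OP * → -3 * -3 = 9. Stack: [9]
LOAD_CONST → push 9. Stack: [9, 9]
BINARY_OP // → 9 // 9 = 1. Stack: [1]
STORE_FAST x → x=1. Stack: []
LOAD_CONST → push 10. Stack: [10]
LOAD_FAST x → push 1. Stack: [10, 1]
BINARY_OP % → 10 % 1 = 0. Stack: [0]
LOAD_FAST_LOAD_FAST x,a → push 1,-3. Stack: [0, 1, -3]
BINARY_OP - → 1 - -3 = 4. Stack: [0, 4]
BINARY_OP - → 0 - 4 = -4. Stack: [-4]
STORE_FAST s → s=-4. Stack: []
LOAD_FAST x → push 1. Stack: [1]
LOAD_CONST → push 3. Stack: [1, 3]
BINARY_OP * → 1 * 3 = 3. Stack: [3]
STORE_FAST v → v=3. Stack: []
LOAD_FAST_LOAD_FAST x,x → push 1,1. Stack: [1, 1]
BINARY_OP & → 1 & 1 = 1. Stack: [1]
LOAD_CONST → push 11. Stack: [1, 11]
LOAD_FAST a → push -3. Stack: [1, 11, -3]
BINARY_OP + → 11 + -3 = 8. Stack: [1, 8]
BINARY_OP % → 1 % 8 = 1. Stack: [1]
STORE_FAST u → u=1. Stack: []
LOAD_FAST_LOAD_FAST u,a → push 1,-3. Stack: [1, -3]
BINARY_OP + → 1 + -3 = -2. Stack: [-2]
RETURN_VALUE → return -2.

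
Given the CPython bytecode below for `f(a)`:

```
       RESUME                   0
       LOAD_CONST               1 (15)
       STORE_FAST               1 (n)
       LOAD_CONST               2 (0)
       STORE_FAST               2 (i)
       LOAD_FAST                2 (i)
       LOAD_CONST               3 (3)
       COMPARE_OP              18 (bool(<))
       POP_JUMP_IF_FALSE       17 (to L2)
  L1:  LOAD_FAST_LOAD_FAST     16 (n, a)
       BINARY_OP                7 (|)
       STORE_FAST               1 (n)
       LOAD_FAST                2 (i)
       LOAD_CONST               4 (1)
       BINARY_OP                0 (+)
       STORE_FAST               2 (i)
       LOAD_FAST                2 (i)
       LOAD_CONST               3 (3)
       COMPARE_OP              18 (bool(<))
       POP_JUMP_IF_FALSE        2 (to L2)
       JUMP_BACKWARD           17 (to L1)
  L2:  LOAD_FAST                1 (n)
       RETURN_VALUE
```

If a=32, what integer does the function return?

47

LOAD_CONST → push 15. Stack: [15]
STORE_FAST n → n=15. Stack: []
LOAD_CONST → push 0. Stack: [0]
STORE_FAST i → i=0. Stack: []
LOAD_FAST i → push 0. Stack: [0]
LOAD_CONST → push 3. Stack: [0, 3]
COMPARE_OP bool(<) → 0 vs 3 = True. Stack: [True]
POP_JUMP_IF_FALSE → pop True; no jump. Stack: []
LOAD_FAST_LOAD_FAST n,a → push 15,32. Stack: [15, 32]
BINARY_OP | → 15 | 32 = 47. Stack: [47]
STORE_FAST n → n=47. Stack: []
LOAD_FAST i → push 0. Stack: [0]
LOAD_CONST → push 1. Stack: [0, 1]
BINARY_OP + → 0 + 1 = 1. Stack: [1]
STORE_FAST i → i=1. Stack: []
LOAD_FAST i → push 1. Stack: [1]
LOAD_CONST → push 3. Stack: [1, 3]
COMPARE_OP bool(<) → 1 vs 3 = True. Stack: [True]
POP_JUMP_IF_FALSE → pop True; no jump. Stack: []
LOAD_FAST_LOAD_FAST n,a → push 47,32. Stack: [47, 32]
BINARY_OP | → 47 | 32 = 47. Stack: [47]
STORE_FAST n → n=47. Stack: []
LOAD_FAST i → push 1. Stack: [1]
LOAD_CONST → push 1. Stack: [1, 1]
BINARY_OP + → 1 + 1 = 2. Stack: [2]
STORE_FAST i → i=2. Stack: []
LOAD_FAST i → push 2. Stack: [2]
LOAD_CONST → push 3. Stack: [2, 3]
COMPARE_OP bool(<) → 2 vs 3 = True. Stack: [True]
POP_JUMP_IF_FALSE → pop True; no jump. Stack: []
LOAD_FAST_LOAD_FAST n,a → push 47,32. Stack: [47, 32]
BINARY_OP | → 47 | 32 = 47. Stack: [47]
STORE_FAST n → n=47. Stack: []
LOAD_FAST i → push 2. Stack: [2]
LOAD_CONST → push 1. Stack: [2, 1]
BINARY_OP + → 2 + 1 = 3. Stack: [3]
STORE_FAST i → i=3. Stack: []
LOAD_FAST i → push 3. Stack: [3]
LOAD_CONST → push 3. Stack: [3, 3]
COMPARE_OP bool(<) → 3 vs 3 = False. Stack: [False]
POP_JUMP_IF_FALSE → pop False; jump. Stack: []
LOAD_FAST n → push 47. Stack: [47]
RETURN_VALUE → return 47.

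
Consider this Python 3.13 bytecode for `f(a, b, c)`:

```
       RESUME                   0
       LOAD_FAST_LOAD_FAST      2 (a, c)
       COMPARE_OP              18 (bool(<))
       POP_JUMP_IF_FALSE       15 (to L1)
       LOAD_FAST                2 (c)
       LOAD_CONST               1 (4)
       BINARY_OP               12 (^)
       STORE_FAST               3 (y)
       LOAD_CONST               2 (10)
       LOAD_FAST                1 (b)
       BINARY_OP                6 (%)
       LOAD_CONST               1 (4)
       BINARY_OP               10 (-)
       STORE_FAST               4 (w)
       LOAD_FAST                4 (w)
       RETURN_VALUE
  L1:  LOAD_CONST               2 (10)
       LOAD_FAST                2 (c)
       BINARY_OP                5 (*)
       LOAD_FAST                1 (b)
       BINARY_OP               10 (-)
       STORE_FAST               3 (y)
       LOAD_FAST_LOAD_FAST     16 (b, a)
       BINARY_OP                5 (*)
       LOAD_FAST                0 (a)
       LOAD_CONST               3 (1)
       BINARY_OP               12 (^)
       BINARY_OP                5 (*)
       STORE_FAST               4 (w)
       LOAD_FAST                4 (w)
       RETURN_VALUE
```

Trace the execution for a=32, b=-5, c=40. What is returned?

-4

LOAD_FAST_LOAD_FAST a,c → push 32,40. Stack: [32, 40]
COMPARE_OP bool(<) → 32 vs 40 = True. Stack: [True]
POP_JUMP_IF_FALSE → pop True; no jump. Stack: []
LOAD_FAST c → push 40. Stack: [40]
LOAD_CONST → push 4. Stack: [40, 4]
BINARY_OP ^ → 40 ^ 4 = 44. Stack: [44]
STORE_FAST y → y=44. Stack: []
LOAD_CONST → push 10. Stack: [10]
LOAD_FAST b → push -5. Stack: [10, -5]
BINARY_OP % → 10 % -5 = 0. Stack: [0]
LOAD_CONST → push 4. Stack: [0, 4]
BINARY_OP - → 0 - 4 = -4. Stack: [-4]
STORE_FAST w → w=-4. Stack: []
LOAD_FAST w → push -4. Stack: [-4]
RETURN_VALUE → return -4.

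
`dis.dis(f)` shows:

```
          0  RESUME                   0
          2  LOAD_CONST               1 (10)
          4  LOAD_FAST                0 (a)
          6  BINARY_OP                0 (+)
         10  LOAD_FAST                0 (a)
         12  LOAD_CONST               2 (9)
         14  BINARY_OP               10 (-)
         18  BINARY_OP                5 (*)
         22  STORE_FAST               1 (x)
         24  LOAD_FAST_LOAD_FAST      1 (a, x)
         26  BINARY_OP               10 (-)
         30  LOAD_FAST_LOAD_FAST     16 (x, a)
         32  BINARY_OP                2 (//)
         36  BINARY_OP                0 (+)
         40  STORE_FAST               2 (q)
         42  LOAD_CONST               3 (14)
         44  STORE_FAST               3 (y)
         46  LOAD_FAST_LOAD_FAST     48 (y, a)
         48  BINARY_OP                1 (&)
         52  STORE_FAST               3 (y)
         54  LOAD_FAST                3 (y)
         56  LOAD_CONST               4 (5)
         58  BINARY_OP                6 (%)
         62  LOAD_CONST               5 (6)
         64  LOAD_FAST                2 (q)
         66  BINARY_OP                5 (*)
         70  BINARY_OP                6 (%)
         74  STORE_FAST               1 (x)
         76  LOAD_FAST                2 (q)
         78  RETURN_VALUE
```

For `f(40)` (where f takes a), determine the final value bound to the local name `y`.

8

LOAD_CONST → push 10. Stack: [10]
LOAD_FAST a → push 40. Stack: [10, 40]
BINARY_OP + → 10 + 40 = 50. Stack: [50]
LOAD_FAST a → push 40. Stack: [50, 40]
LOAD_CONST → push 9. Stack: [50, 40, 9]
BINARY_OP - → 40 - 9 = 31. Stack: [50, 31]
BINARY_OP * → 50 * 31 = 1550. Stack: [1550]
STORE_FAST x → x=1550. Stack: []
LOAD_FAST_LOAD_FAST a,x → push 40,1550. Stack: [40, 1550]
BINARY_OP - → 40 - 1550 = -1510. Stack: [-1510]
LOAD_FAST_LOAD_FAST x,a → push 1550,40. Stack: [-1510, 1550, 40]
BINARY_OP // → 1550 // 40 = 38. Stack: [-1510, 38]
BINARY_OP + → -1510 + 38 = -1472. Stack: [-1472]
STORE_FAST q → q=-1472. Stack: []
LOAD_CONST → push 14. Stack: [14]
STORE_FAST y → y=14. Stack: []
LOAD_FAST_LOAD_FAST y,a → push 14,40. Stack: [14, 40]
BINARY_OP & → 14 & 40 = 8. Stack: [8]
STORE_FAST y → y=8. Stack: []
LOAD_FAST y → push 8. Stack: [8]
LOAD_CONST → push 5. Stack: [8, 5]
BINARY_OP % → 8 % 5 = 3. Stack: [3]
LOAD_CONST → push 6. Stack: [3, 6]
LOAD_FAST q → push -1472. Stack: [3, 6, -1472]
BINARY_OP * → 6 * -1472 = -8832. Stack: [3, -8832]
BINARY_OP % → 3 % -8832 = -8829. Stack: [-8829]
STORE_FAST x → x=-8829. Stack: []
LOAD_FAST q → push -1472. Stack: [-1472]
RETURN_VALUE → return -1472.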